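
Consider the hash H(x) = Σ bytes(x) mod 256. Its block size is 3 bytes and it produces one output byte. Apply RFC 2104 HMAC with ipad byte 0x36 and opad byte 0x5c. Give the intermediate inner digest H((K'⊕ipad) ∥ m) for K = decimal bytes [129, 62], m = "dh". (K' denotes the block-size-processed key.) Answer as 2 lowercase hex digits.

c1

Key decimal bytes [129, 62] = 81 3e is 2 bytes ≤ B = 3; zero-pad to 3 bytes: K' = 81 3e 00.
K' ⊕ ipad = b7 08 36.
Inner input = b7 08 36 ∥ 64 68.
Inner hash: sum = 183+8+54+100+104 = 449; mod 256 = 193 → c1.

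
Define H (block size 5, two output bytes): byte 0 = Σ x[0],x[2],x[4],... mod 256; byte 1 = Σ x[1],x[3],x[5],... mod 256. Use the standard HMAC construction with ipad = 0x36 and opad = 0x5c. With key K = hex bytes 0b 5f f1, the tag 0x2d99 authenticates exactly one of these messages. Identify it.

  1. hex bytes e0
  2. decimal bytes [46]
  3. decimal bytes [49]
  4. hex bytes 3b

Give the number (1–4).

2

Key hex bytes 0b 5f f1 is 3 bytes ≤ B = 5; zero-pad to 5 bytes: K' = 0b 5f f1 00 00.
K' ⊕ ipad = 3d 69 c7 36 36; K' ⊕ opad = 57 03 ad 5c 5c.
m1: inner = H(3d 69 c7 36 36 e0) = 3a 7f; tag = H(57 03 ad 5c 5c 3a 7f) = df99
m2: inner = H(3d 69 c7 36 36 2e) = 3a cd; tag = H(57 03 ad 5c 5c 3a cd) = 2d99 ← matches
m3: inner = H(3d 69 c7 36 36 31) = 3a d0; tag = H(57 03 ad 5c 5c 3a d0) = 3099
m4: inner = H(3d 69 c7 36 36 3b) = 3a da; tag = H(57 03 ad 5c 5c 3a da) = 3a99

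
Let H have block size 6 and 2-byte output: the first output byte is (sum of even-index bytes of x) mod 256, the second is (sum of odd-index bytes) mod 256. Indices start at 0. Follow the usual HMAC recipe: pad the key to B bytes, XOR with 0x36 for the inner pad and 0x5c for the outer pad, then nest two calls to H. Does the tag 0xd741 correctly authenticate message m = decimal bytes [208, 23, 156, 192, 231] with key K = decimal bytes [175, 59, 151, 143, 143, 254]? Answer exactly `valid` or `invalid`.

valid

Key decimal bytes [175, 59, 151, 143, 143, 254] = af 3b 97 8f 8f fe is exactly B = 6 bytes: K' = af 3b 97 8f 8f fe.
K' ⊕ ipad = 99 0d a1 b9 b9 c8; K' ⊕ opad = f3 67 cb d3 d3 a2.
Inner hash: even-index sum = 1094 mod 256 = 70; odd-index sum = 613 mod 256 = 101 → 46 65.
Outer hash (recomputed tag): even-index sum = 727 mod 256 = 215; odd-index sum = 577 mod 256 = 65 → d7 41.
Recomputed tag = d741; claimed = d741 → match.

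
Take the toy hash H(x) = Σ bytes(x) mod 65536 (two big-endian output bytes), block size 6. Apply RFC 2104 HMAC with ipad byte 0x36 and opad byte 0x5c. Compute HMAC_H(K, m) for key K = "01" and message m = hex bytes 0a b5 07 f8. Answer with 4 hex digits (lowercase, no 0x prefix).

02ee

Key "01" = 30 31 is 2 bytes ≤ B = 6; zero-pad to 6 bytes: K' = 30 31 00 00 00 00.
K' ⊕ ipad = 06 07 36 36 36 36.  K' ⊕ opad = 6c 6d 5c 5c 5c 5c.
Inner input = (K'⊕ipad) ∥ m = 06 07 36 36 36 36 ∥ 0a b5 07 f8.
Inner hash: sum = 6+7+54+54+54+54+10+181+7+248 = 675 → 02 a3.
Outer input = (K'⊕opad) ∥ inner = 6c 6d 5c 5c 5c 5c ∥ 02 a3.
Outer hash (tag): sum = 108+109+92+92+92+92+2+163 = 750 → 02 ee.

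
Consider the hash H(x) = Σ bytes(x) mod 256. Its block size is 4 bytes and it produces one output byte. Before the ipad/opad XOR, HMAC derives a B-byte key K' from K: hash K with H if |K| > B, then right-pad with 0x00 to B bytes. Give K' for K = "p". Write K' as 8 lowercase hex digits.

70000000

Key "p" = 70 is 1 byte ≤ B = 4; zero-pad to 4 bytes: K' = 70 00 00 00.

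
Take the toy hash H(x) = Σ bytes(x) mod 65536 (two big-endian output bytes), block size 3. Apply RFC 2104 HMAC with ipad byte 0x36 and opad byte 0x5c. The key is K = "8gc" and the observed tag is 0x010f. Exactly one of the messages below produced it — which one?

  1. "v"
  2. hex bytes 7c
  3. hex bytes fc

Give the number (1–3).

Key "8gc" = 38 67 63 is exactly B = 3 bytes: K' = 38 67 63.
K' ⊕ ipad = 0e 51 55; K' ⊕ opad = 64 3b 3f.
m1: inner = H(0e 51 55 76) = 01 2a; tag = H(64 3b 3f 01 2a) = 0109
m2: inner = H(0e 51 55 7c) = 01 30; tag = H(64 3b 3f 01 30) = 010f ← matches
m3: inner = H(0e 51 55 fc) = 01 b0; tag = H(64 3b 3f 01 b0) = 018f

2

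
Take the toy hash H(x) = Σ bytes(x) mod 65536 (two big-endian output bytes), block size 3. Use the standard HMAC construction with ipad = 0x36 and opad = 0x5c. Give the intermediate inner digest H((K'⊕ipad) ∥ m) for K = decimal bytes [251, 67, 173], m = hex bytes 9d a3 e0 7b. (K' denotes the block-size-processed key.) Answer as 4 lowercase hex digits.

0478

Key decimal bytes [251, 67, 173] = fb 43 ad is exactly B = 3 bytes: K' = fb 43 ad.
K' ⊕ ipad = cd 75 9b.
Inner input = cd 75 9b ∥ 9d a3 e0 7b.
Inner hash: sum = 205+117+155+157+163+224+123 = 1144 → 04 78.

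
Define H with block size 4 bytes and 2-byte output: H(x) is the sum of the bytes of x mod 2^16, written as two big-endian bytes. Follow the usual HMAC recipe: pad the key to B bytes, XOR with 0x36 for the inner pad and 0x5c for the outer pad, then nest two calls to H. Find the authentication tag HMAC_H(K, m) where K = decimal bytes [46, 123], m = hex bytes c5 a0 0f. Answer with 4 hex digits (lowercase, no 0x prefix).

Key decimal bytes [46, 123] = 2e 7b is 2 bytes ≤ B = 4; zero-pad to 4 bytes: K' = 2e 7b 00 00.
K' ⊕ ipad = 18 4d 36 36.  K' ⊕ opad = 72 27 5c 5c.
Inner input = (K'⊕ipad) ∥ m = 18 4d 36 36 ∥ c5 a0 0f.
Inner hash: sum = 24+77+54+54+197+160+15 = 581 → 02 45.
Outer input = (K'⊕opad) ∥ inner = 72 27 5c 5c ∥ 02 45.
Outer hash (tag): sum = 114+39+92+92+2+69 = 408 → 01 98.

0198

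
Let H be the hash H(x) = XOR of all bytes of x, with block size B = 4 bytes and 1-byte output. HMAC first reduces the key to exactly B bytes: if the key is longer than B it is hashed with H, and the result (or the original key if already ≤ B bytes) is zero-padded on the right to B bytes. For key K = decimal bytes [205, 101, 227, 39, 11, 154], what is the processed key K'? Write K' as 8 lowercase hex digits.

fd000000

|K| = 6 > B = 4, so first hash the key.
H(K): XOR cd⊕65⊕e3⊕27⊕0b⊕9a = fd.
Zero-pad H(K) = fd to 4 bytes: K' = fd 00 00 00.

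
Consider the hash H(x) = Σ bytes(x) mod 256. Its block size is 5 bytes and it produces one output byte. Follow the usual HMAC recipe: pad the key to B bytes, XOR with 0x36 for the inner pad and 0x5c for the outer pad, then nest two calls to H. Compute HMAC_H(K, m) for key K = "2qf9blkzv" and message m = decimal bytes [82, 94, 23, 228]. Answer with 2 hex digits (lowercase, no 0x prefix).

87

Key "2qf9blkzv" = 32 71 66 39 62 6c 6b 7a 76 is 9 bytes > B = 5, so hash it first: H(key) = 6b, then zero-pad to 5 bytes: K' = 6b 00 00 00 00.
K' ⊕ ipad = 5d 36 36 36 36.  K' ⊕ opad = 37 5c 5c 5c 5c.
Inner input = (K'⊕ipad) ∥ m = 5d 36 36 36 36 ∥ 52 5e 17 e4.
Inner hash: sum = 93+54+54+54+54+82+94+23+228 = 736; mod 256 = 224 → e0.
Outer input = (K'⊕opad) ∥ inner = 37 5c 5c 5c 5c ∥ e0.
Outer hash (tag): sum = 55+92+92+92+92+224 = 647; mod 256 = 135 → 87.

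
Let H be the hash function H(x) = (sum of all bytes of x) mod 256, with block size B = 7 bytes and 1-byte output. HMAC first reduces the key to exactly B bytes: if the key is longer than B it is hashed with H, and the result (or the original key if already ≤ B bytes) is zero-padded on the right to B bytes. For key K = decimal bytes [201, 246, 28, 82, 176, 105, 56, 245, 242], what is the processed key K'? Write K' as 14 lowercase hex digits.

65000000000000

|K| = 9 > B = 7, so first hash the key.
H(K): sum = 201+246+28+82+176+105+56+245+242 = 1381; mod 256 = 101 → 65.
Zero-pad H(K) = 65 to 7 bytes: K' = 65 00 00 00 00 00 00.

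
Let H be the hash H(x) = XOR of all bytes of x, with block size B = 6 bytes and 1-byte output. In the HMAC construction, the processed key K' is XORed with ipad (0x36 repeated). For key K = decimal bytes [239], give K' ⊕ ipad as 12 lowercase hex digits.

Key decimal bytes [239] = ef is 1 byte ≤ B = 6; zero-pad to 6 bytes: K' = ef 00 00 00 00 00.
XOR each byte with 0x36: ef⊕36=d9, 00⊕36=36, 00⊕36=36, 00⊕36=36, 00⊕36=36, 00⊕36=36.

d93636363636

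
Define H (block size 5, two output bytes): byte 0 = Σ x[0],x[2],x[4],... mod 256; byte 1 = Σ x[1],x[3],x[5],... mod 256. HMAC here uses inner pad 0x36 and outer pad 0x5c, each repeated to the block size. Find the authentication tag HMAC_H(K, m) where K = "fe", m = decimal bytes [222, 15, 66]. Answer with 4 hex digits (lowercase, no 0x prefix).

Key "fe" = 66 65 is 2 bytes ≤ B = 5; zero-pad to 5 bytes: K' = 66 65 00 00 00.
K' ⊕ ipad = 50 53 36 36 36.  K' ⊕ opad = 3a 39 5c 5c 5c.
Inner input = (K'⊕ipad) ∥ m = 50 53 36 36 36 ∥ de 0f 42.
Inner hash: even-index sum = 203 mod 256 = 203; odd-index sum = 425 mod 256 = 169 → cb a9.
Outer input = (K'⊕opad) ∥ inner = 3a 39 5c 5c 5c ∥ cb a9.
Outer hash (tag): even-index sum = 411 mod 256 = 155; odd-index sum = 352 mod 256 = 96 → 9b 60.

9b60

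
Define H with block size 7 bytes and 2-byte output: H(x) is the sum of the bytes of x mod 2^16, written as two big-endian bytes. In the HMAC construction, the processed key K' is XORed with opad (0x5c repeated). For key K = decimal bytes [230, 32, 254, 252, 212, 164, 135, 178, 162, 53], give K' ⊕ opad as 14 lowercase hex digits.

5ad45c5c5c5c5c

Key decimal bytes [230, 32, 254, 252, 212, 164, 135, 178, 162, 53] = e6 20 fe fc d4 a4 87 b2 a2 35 is 10 bytes > B = 7, so hash it first: H(key) = 06 88, then zero-pad to 7 bytes: K' = 06 88 00 00 00 00 00.
XOR each byte with 0x5c: 06⊕5c=5a, 88⊕5c=d4, 00⊕5c=5c, 00⊕5c=5c, 00⊕5c=5c, 00⊕5c=5c, 00⊕5c=5c.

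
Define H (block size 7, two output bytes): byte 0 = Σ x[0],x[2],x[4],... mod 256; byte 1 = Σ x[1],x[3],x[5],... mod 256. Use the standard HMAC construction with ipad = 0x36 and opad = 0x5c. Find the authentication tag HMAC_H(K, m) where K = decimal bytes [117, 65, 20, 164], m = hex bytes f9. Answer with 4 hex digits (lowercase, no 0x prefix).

6142

Key decimal bytes [117, 65, 20, 164] = 75 41 14 a4 is 4 bytes ≤ B = 7; zero-pad to 7 bytes: K' = 75 41 14 a4 00 00 00.
K' ⊕ ipad = 43 77 22 92 36 36 36.  K' ⊕ opad = 29 1d 48 f8 5c 5c 5c.
Inner input = (K'⊕ipad) ∥ m = 43 77 22 92 36 36 36 ∥ f9.
Inner hash: even-index sum = 209 mod 256 = 209; odd-index sum = 568 mod 256 = 56 → d1 38.
Outer input = (K'⊕opad) ∥ inner = 29 1d 48 f8 5c 5c 5c ∥ d1 38.
Outer hash (tag): even-index sum = 353 mod 256 = 97; odd-index sum = 578 mod 256 = 66 → 61 42.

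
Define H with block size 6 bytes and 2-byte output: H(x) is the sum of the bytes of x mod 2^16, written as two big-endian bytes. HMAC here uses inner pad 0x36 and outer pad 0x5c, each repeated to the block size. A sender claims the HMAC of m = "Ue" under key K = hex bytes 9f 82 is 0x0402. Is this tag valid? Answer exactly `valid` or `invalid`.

valid

Key hex bytes 9f 82 is 2 bytes ≤ B = 6; zero-pad to 6 bytes: K' = 9f 82 00 00 00 00.
K' ⊕ ipad = a9 b4 36 36 36 36; K' ⊕ opad = c3 de 5c 5c 5c 5c.
Inner hash: sum = 169+180+54+54+54+54+85+101 = 751 → 02 ef.
Outer hash (recomputed tag): sum = 195+222+92+92+92+92+2+239 = 1026 → 04 02.
Recomputed tag = 0402; claimed = 0402 → match.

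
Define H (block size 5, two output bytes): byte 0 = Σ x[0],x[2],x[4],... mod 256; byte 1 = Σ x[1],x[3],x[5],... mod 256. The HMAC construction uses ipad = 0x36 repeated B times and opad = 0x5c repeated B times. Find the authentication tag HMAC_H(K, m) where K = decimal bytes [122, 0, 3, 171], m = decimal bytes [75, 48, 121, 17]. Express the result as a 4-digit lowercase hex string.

784b

Key decimal bytes [122, 0, 3, 171] = 7a 00 03 ab is 4 bytes ≤ B = 5; zero-pad to 5 bytes: K' = 7a 00 03 ab 00.
K' ⊕ ipad = 4c 36 35 9d 36.  K' ⊕ opad = 26 5c 5f f7 5c.
Inner input = (K'⊕ipad) ∥ m = 4c 36 35 9d 36 ∥ 4b 30 79 11.
Inner hash: even-index sum = 248 mod 256 = 248; odd-index sum = 407 mod 256 = 151 → f8 97.
Outer input = (K'⊕opad) ∥ inner = 26 5c 5f f7 5c ∥ f8 97.
Outer hash (tag): even-index sum = 376 mod 256 = 120; odd-index sum = 587 mod 256 = 75 → 78 4b.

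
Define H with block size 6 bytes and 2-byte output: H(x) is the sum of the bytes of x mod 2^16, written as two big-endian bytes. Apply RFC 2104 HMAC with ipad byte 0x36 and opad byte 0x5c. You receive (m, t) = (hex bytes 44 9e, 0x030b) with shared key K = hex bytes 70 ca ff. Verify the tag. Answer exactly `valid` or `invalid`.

valid

Key hex bytes 70 ca ff is 3 bytes ≤ B = 6; zero-pad to 6 bytes: K' = 70 ca ff 00 00 00.
K' ⊕ ipad = 46 fc c9 36 36 36; K' ⊕ opad = 2c 96 a3 5c 5c 5c.
Inner hash: sum = 70+252+201+54+54+54+68+158 = 911 → 03 8f.
Outer hash (recomputed tag): sum = 44+150+163+92+92+92+3+143 = 779 → 03 0b.
Recomputed tag = 030b; claimed = 030b → match.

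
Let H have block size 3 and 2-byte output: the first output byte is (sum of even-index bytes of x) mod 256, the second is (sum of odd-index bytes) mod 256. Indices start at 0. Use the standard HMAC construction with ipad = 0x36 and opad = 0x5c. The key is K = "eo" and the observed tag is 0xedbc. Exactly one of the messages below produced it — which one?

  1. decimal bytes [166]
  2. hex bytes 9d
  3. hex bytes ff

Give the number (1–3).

Key "eo" = 65 6f is 2 bytes ≤ B = 3; zero-pad to 3 bytes: K' = 65 6f 00.
K' ⊕ ipad = 53 59 36; K' ⊕ opad = 39 33 5c.
m1: inner = H(53 59 36 a6) = 89 ff; tag = H(39 33 5c 89 ff) = 94bc
m2: inner = H(53 59 36 9d) = 89 f6; tag = H(39 33 5c 89 f6) = 8bbc
m3: inner = H(53 59 36 ff) = 89 58; tag = H(39 33 5c 89 58) = edbc ← matches

3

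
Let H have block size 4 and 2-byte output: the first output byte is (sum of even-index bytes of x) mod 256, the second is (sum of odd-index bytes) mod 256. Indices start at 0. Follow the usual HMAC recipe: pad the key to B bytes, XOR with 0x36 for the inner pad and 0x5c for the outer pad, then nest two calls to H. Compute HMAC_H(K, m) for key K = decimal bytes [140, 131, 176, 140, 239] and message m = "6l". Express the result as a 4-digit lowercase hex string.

Key decimal bytes [140, 131, 176, 140, 239] = 8c 83 b0 8c ef is 5 bytes > B = 4, so hash it first: H(key) = 2b 0f, then zero-pad to 4 bytes: K' = 2b 0f 00 00.
K' ⊕ ipad = 1d 39 36 36.  K' ⊕ opad = 77 53 5c 5c.
Inner input = (K'⊕ipad) ∥ m = 1d 39 36 36 ∥ 36 6c.
Inner hash: even-index sum = 137 mod 256 = 137; odd-index sum = 219 mod 256 = 219 → 89 db.
Outer input = (K'⊕opad) ∥ inner = 77 53 5c 5c ∥ 89 db.
Outer hash (tag): even-index sum = 348 mod 256 = 92; odd-index sum = 394 mod 256 = 138 → 5c 8a.

5c8a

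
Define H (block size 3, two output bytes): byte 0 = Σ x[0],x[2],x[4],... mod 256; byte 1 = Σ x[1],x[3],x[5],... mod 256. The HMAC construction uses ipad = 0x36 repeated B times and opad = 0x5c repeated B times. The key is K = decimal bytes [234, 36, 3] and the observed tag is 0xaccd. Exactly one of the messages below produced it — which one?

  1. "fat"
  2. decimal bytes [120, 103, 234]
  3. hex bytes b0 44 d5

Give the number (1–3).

Key decimal bytes [234, 36, 3] = ea 24 03 is exactly B = 3 bytes: K' = ea 24 03.
K' ⊕ ipad = dc 12 35; K' ⊕ opad = b6 78 5f.
m1: inner = H(dc 12 35 66 61 74) = 72 ec; tag = H(b6 78 5f 72 ec) = 01ea
m2: inner = H(dc 12 35 78 67 ea) = 78 74; tag = H(b6 78 5f 78 74) = 89f0
m3: inner = H(dc 12 35 b0 44 d5) = 55 97; tag = H(b6 78 5f 55 97) = accd ← matches

3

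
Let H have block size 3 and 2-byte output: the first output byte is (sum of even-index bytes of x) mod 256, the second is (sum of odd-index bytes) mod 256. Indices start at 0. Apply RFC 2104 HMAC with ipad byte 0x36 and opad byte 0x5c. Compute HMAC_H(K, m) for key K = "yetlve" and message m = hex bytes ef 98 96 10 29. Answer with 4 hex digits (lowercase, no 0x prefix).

Key "yetlve" = 79 65 74 6c 76 65 is 6 bytes > B = 3, so hash it first: H(key) = 63 36, then zero-pad to 3 bytes: K' = 63 36 00.
K' ⊕ ipad = 55 00 36.  K' ⊕ opad = 3f 6a 5c.
Inner input = (K'⊕ipad) ∥ m = 55 00 36 ∥ ef 98 96 10 29.
Inner hash: even-index sum = 307 mod 256 = 51; odd-index sum = 430 mod 256 = 174 → 33 ae.
Outer input = (K'⊕opad) ∥ inner = 3f 6a 5c ∥ 33 ae.
Outer hash (tag): even-index sum = 329 mod 256 = 73; odd-index sum = 157 mod 256 = 157 → 49 9d.

499d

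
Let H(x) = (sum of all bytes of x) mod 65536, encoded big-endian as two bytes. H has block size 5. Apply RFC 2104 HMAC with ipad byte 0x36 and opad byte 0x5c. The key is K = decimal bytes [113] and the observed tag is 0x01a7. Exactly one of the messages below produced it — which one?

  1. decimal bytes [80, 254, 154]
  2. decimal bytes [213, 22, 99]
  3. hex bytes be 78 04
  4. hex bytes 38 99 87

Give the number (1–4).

1

Key decimal bytes [113] = 71 is 1 byte ≤ B = 5; zero-pad to 5 bytes: K' = 71 00 00 00 00.
K' ⊕ ipad = 47 36 36 36 36; K' ⊕ opad = 2d 5c 5c 5c 5c.
m1: inner = H(47 36 36 36 36 50 fe 9a) = 03 07; tag = H(2d 5c 5c 5c 5c 03 07) = 01a7 ← matches
m2: inner = H(47 36 36 36 36 d5 16 63) = 02 6d; tag = H(2d 5c 5c 5c 5c 02 6d) = 020c
m3: inner = H(47 36 36 36 36 be 78 04) = 02 59; tag = H(2d 5c 5c 5c 5c 02 59) = 01f8
m4: inner = H(47 36 36 36 36 38 99 87) = 02 77; tag = H(2d 5c 5c 5c 5c 02 77) = 0216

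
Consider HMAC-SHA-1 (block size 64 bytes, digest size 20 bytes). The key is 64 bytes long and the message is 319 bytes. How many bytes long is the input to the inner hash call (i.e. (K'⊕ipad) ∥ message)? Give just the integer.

383

Key is 64 ≤ 64 bytes, zero-padded: |K'| = 64.
Inner input = (K'⊕ipad) ∥ m → 64 + 319 = 383 bytes.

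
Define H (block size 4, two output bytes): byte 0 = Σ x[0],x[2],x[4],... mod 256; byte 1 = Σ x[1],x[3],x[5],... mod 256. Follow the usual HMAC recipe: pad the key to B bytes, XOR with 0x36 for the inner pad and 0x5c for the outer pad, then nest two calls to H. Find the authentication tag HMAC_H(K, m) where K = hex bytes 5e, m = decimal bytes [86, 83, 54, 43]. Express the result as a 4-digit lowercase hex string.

Key hex bytes 5e is 1 byte ≤ B = 4; zero-pad to 4 bytes: K' = 5e 00 00 00.
K' ⊕ ipad = 68 36 36 36.  K' ⊕ opad = 02 5c 5c 5c.
Inner input = (K'⊕ipad) ∥ m = 68 36 36 36 ∥ 56 53 36 2b.
Inner hash: even-index sum = 298 mod 256 = 42; odd-index sum = 234 mod 256 = 234 → 2a ea.
Outer input = (K'⊕opad) ∥ inner = 02 5c 5c 5c ∥ 2a ea.
Outer hash (tag): even-index sum = 136 mod 256 = 136; odd-index sum = 418 mod 256 = 162 → 88 a2.

88a2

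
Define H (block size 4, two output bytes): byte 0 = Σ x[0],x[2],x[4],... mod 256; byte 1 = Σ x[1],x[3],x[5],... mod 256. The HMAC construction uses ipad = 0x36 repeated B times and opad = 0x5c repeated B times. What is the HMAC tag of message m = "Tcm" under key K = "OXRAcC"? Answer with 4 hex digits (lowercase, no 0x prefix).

Key "OXRAcC" = 4f 58 52 41 63 43 is 6 bytes > B = 4, so hash it first: H(key) = 04 dc, then zero-pad to 4 bytes: K' = 04 dc 00 00.
K' ⊕ ipad = 32 ea 36 36.  K' ⊕ opad = 58 80 5c 5c.
Inner input = (K'⊕ipad) ∥ m = 32 ea 36 36 ∥ 54 63 6d.
Inner hash: even-index sum = 297 mod 256 = 41; odd-index sum = 387 mod 256 = 131 → 29 83.
Outer input = (K'⊕opad) ∥ inner = 58 80 5c 5c ∥ 29 83.
Outer hash (tag): even-index sum = 221 mod 256 = 221; odd-index sum = 351 mod 256 = 95 → dd 5f.

dd5f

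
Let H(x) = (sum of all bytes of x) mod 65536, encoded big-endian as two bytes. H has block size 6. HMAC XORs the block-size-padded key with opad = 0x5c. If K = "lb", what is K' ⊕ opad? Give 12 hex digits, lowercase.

303e5c5c5c5c

Key "lb" = 6c 62 is 2 bytes ≤ B = 6; zero-pad to 6 bytes: K' = 6c 62 00 00 00 00.
XOR each byte with 0x5c: 6c⊕5c=30, 62⊕5c=3e, 00⊕5c=5c, 00⊕5c=5c, 00⊕5c=5c, 00⊕5c=5c.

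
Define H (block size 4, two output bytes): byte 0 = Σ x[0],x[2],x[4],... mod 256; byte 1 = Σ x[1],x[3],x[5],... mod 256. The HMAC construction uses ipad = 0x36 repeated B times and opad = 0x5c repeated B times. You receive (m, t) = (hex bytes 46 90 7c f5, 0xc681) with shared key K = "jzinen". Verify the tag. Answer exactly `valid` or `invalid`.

valid

Key "jzinen" = 6a 7a 69 6e 65 6e is 6 bytes > B = 4, so hash it first: H(key) = 38 56, then zero-pad to 4 bytes: K' = 38 56 00 00.
K' ⊕ ipad = 0e 60 36 36; K' ⊕ opad = 64 0a 5c 5c.
Inner hash: even-index sum = 262 mod 256 = 6; odd-index sum = 539 mod 256 = 27 → 06 1b.
Outer hash (recomputed tag): even-index sum = 198 mod 256 = 198; odd-index sum = 129 mod 256 = 129 → c6 81.
Recomputed tag = c681; claimed = c681 → match.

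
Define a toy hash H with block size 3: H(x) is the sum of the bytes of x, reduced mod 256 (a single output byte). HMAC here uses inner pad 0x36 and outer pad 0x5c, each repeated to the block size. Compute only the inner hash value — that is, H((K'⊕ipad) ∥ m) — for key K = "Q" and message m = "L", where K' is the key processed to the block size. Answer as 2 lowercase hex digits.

Key "Q" = 51 is 1 byte ≤ B = 3; zero-pad to 3 bytes: K' = 51 00 00.
K' ⊕ ipad = 67 36 36.
Inner input = 67 36 36 ∥ 4c.
Inner hash: sum = 103+54+54+76 = 287; mod 256 = 31 → 1f.

1f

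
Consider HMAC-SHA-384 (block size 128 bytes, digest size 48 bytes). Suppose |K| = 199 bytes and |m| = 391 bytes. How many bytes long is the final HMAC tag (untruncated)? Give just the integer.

48

The tag is one SHA-384 digest: 48 bytes.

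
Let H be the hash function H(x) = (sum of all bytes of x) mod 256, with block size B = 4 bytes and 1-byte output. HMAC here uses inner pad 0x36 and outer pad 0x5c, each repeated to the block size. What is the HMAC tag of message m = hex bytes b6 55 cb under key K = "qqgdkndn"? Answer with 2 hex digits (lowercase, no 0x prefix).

fe

Key "qqgdkndn" = 71 71 67 64 6b 6e 64 6e is 8 bytes > B = 4, so hash it first: H(key) = 58, then zero-pad to 4 bytes: K' = 58 00 00 00.
K' ⊕ ipad = 6e 36 36 36.  K' ⊕ opad = 04 5c 5c 5c.
Inner input = (K'⊕ipad) ∥ m = 6e 36 36 36 ∥ b6 55 cb.
Inner hash: sum = 110+54+54+54+182+85+203 = 742; mod 256 = 230 → e6.
Outer input = (K'⊕opad) ∥ inner = 04 5c 5c 5c ∥ e6.
Outer hash (tag): sum = 4+92+92+92+230 = 510; mod 256 = 254 → fe.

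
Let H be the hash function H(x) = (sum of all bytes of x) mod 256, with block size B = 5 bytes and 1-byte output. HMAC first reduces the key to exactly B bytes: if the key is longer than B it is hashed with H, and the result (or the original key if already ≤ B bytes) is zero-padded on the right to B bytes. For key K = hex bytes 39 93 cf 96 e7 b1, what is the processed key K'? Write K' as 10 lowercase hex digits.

c900000000

|K| = 6 > B = 5, so first hash the key.
H(K): sum = 57+147+207+150+231+177 = 969; mod 256 = 201 → c9.
Zero-pad H(K) = c9 to 5 bytes: K' = c9 00 00 00 00.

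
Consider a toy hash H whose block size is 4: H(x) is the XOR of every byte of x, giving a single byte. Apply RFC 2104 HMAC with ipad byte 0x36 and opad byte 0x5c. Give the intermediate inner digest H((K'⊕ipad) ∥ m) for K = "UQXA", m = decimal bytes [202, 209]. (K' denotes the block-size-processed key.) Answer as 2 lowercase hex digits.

Key "UQXA" = 55 51 58 41 is exactly B = 4 bytes: K' = 55 51 58 41.
K' ⊕ ipad = 63 67 6e 77.
Inner input = 63 67 6e 77 ∥ ca d1.
Inner hash: XOR 63⊕67⊕6e⊕77⊕ca⊕d1 = 06.

06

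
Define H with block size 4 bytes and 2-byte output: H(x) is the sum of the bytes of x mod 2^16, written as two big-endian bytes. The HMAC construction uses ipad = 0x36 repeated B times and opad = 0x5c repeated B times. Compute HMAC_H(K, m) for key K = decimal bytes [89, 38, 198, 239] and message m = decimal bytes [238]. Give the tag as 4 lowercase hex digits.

Key decimal bytes [89, 38, 198, 239] = 59 26 c6 ef is exactly B = 4 bytes: K' = 59 26 c6 ef.
K' ⊕ ipad = 6f 10 f0 d9.  K' ⊕ opad = 05 7a 9a b3.
Inner input = (K'⊕ipad) ∥ m = 6f 10 f0 d9 ∥ ee.
Inner hash: sum = 111+16+240+217+238 = 822 → 03 36.
Outer input = (K'⊕opad) ∥ inner = 05 7a 9a b3 ∥ 03 36.
Outer hash (tag): sum = 5+122+154+179+3+54 = 517 → 02 05.

0205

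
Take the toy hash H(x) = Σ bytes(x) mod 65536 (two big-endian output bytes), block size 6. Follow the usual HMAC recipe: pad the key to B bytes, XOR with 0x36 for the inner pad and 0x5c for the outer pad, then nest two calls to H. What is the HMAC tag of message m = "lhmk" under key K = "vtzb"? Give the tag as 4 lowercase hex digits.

Key "vtzb" = 76 74 7a 62 is 4 bytes ≤ B = 6; zero-pad to 6 bytes: K' = 76 74 7a 62 00 00.
K' ⊕ ipad = 40 42 4c 54 36 36.  K' ⊕ opad = 2a 28 26 3e 5c 5c.
Inner input = (K'⊕ipad) ∥ m = 40 42 4c 54 36 36 ∥ 6c 68 6d 6b.
Inner hash: sum = 64+66+76+84+54+54+108+104+109+107 = 826 → 03 3a.
Outer input = (K'⊕opad) ∥ inner = 2a 28 26 3e 5c 5c ∥ 03 3a.
Outer hash (tag): sum = 42+40+38+62+92+92+3+58 = 427 → 01 ab.

01ab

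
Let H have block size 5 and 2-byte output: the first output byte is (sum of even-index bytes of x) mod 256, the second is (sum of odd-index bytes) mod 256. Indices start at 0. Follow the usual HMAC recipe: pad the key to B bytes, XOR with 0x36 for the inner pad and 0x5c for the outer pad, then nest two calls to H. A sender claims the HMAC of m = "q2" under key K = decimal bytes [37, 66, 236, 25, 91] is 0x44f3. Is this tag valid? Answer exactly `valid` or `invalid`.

Key decimal bytes [37, 66, 236, 25, 91] = 25 42 ec 19 5b is exactly B = 5 bytes: K' = 25 42 ec 19 5b.
K' ⊕ ipad = 13 74 da 2f 6d; K' ⊕ opad = 79 1e b0 45 07.
Inner hash: even-index sum = 396 mod 256 = 140; odd-index sum = 276 mod 256 = 20 → 8c 14.
Outer hash (recomputed tag): even-index sum = 324 mod 256 = 68; odd-index sum = 239 mod 256 = 239 → 44 ef.
Recomputed tag = 44ef; claimed = 44f3 → mismatch.

invalid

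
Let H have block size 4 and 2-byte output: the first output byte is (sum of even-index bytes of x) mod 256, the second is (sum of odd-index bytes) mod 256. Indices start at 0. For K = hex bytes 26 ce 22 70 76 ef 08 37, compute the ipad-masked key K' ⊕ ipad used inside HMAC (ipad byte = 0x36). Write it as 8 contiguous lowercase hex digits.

f0523636

Key hex bytes 26 ce 22 70 76 ef 08 37 is 8 bytes > B = 4, so hash it first: H(key) = c6 64, then zero-pad to 4 bytes: K' = c6 64 00 00.
XOR each byte with 0x36: c6⊕36=f0, 64⊕36=52, 00⊕36=36, 00⊕36=36.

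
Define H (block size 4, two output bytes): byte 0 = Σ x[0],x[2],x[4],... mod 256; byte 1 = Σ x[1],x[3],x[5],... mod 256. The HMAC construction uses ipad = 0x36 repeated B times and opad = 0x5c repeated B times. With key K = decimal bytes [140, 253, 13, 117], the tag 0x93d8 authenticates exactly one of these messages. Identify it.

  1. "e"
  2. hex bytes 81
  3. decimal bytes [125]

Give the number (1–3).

Key decimal bytes [140, 253, 13, 117] = 8c fd 0d 75 is exactly B = 4 bytes: K' = 8c fd 0d 75.
K' ⊕ ipad = ba cb 3b 43; K' ⊕ opad = d0 a1 51 29.
m1: inner = H(ba cb 3b 43 65) = 5a 0e; tag = H(d0 a1 51 29 5a 0e) = 7bd8
m2: inner = H(ba cb 3b 43 81) = 76 0e; tag = H(d0 a1 51 29 76 0e) = 97d8
m3: inner = H(ba cb 3b 43 7d) = 72 0e; tag = H(d0 a1 51 29 72 0e) = 93d8 ← matches

3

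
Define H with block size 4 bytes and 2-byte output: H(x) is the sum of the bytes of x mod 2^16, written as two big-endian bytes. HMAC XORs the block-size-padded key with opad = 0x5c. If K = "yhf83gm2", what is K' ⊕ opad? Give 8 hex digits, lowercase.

Key "yhf83gm2" = 79 68 66 38 33 67 6d 32 is 8 bytes > B = 4, so hash it first: H(key) = 02 b8, then zero-pad to 4 bytes: K' = 02 b8 00 00.
XOR each byte with 0x5c: 02⊕5c=5e, b8⊕5c=e4, 00⊕5c=5c, 00⊕5c=5c.

5ee45c5c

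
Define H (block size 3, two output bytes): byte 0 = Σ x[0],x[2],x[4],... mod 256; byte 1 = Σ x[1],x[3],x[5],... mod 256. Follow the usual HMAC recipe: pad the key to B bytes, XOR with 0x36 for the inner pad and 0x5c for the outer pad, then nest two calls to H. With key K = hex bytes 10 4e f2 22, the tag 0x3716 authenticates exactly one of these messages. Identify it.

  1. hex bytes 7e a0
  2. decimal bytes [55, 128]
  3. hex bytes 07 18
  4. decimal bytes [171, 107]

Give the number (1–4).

2

Key hex bytes 10 4e f2 22 is 4 bytes > B = 3, so hash it first: H(key) = 02 70, then zero-pad to 3 bytes: K' = 02 70 00.
K' ⊕ ipad = 34 46 36; K' ⊕ opad = 5e 2c 5c.
m1: inner = H(34 46 36 7e a0) = 0a c4; tag = H(5e 2c 5c 0a c4) = 7e36
m2: inner = H(34 46 36 37 80) = ea 7d; tag = H(5e 2c 5c ea 7d) = 3716 ← matches
m3: inner = H(34 46 36 07 18) = 82 4d; tag = H(5e 2c 5c 82 4d) = 07ae
m4: inner = H(34 46 36 ab 6b) = d5 f1; tag = H(5e 2c 5c d5 f1) = ab01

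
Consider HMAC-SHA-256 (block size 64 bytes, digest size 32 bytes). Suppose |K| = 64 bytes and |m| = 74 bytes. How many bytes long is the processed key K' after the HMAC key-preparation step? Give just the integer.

64

Key is 64 ≤ 64 bytes, zero-padded: |K'| = 64.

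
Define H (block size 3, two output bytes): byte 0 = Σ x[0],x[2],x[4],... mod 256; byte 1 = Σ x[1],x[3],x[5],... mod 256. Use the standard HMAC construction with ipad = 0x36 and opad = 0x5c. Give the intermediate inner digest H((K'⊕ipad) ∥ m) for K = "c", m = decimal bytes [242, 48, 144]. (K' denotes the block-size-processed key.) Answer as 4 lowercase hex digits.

Key "c" = 63 is 1 byte ≤ B = 3; zero-pad to 3 bytes: K' = 63 00 00.
K' ⊕ ipad = 55 36 36.
Inner input = 55 36 36 ∥ f2 30 90.
Inner hash: even-index sum = 187 mod 256 = 187; odd-index sum = 440 mod 256 = 184 → bb b8.

bbb8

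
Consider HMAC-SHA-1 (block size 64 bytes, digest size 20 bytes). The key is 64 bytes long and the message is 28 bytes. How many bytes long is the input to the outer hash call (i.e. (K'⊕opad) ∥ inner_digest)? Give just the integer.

84

Key is 64 ≤ 64 bytes, zero-padded: |K'| = 64.
Outer input = (K'⊕opad) ∥ H(inner) → 64 + 20 = 84 bytes.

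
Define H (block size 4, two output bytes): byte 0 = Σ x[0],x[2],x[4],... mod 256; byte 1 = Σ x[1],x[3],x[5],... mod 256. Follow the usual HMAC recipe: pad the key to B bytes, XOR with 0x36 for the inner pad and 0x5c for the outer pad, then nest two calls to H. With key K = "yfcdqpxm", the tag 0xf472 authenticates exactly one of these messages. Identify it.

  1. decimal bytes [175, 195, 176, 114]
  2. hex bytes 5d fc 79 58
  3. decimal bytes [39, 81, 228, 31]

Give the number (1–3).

Key "yfcdqpxm" = 79 66 63 64 71 70 78 6d is 8 bytes > B = 4, so hash it first: H(key) = c5 a7, then zero-pad to 4 bytes: K' = c5 a7 00 00.
K' ⊕ ipad = f3 91 36 36; K' ⊕ opad = 99 fb 5c 5c.
m1: inner = H(f3 91 36 36 af c3 b0 72) = 88 fc; tag = H(99 fb 5c 5c 88 fc) = 7d53
m2: inner = H(f3 91 36 36 5d fc 79 58) = ff 1b; tag = H(99 fb 5c 5c ff 1b) = f472 ← matches
m3: inner = H(f3 91 36 36 27 51 e4 1f) = 34 37; tag = H(99 fb 5c 5c 34 37) = 298e

2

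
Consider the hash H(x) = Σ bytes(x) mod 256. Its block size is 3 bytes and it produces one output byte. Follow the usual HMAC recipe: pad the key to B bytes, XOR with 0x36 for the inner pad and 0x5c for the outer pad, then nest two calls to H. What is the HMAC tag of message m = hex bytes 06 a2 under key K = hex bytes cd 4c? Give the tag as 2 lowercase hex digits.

50

Key hex bytes cd 4c is 2 bytes ≤ B = 3; zero-pad to 3 bytes: K' = cd 4c 00.
K' ⊕ ipad = fb 7a 36.  K' ⊕ opad = 91 10 5c.
Inner input = (K'⊕ipad) ∥ m = fb 7a 36 ∥ 06 a2.
Inner hash: sum = 251+122+54+6+162 = 595; mod 256 = 83 → 53.
Outer input = (K'⊕opad) ∥ inner = 91 10 5c ∥ 53.
Outer hash (tag): sum = 145+16+92+83 = 336; mod 256 = 80 → 50.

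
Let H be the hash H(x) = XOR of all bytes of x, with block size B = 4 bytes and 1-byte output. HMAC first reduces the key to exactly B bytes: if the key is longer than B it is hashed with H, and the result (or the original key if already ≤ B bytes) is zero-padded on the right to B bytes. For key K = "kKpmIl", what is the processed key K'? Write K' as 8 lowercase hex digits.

18000000

|K| = 6 > B = 4, so first hash the key.
H(K): XOR 6b⊕4b⊕70⊕6d⊕49⊕6c = 18.
Zero-pad H(K) = 18 to 4 bytes: K' = 18 00 00 00.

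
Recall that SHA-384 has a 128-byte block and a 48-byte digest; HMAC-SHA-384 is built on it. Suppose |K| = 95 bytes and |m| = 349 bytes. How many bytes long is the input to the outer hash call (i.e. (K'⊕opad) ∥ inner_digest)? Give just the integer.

176

Key is 95 ≤ 128 bytes, zero-padded: |K'| = 128.
Outer input = (K'⊕opad) ∥ H(inner) → 128 + 48 = 176 bytes.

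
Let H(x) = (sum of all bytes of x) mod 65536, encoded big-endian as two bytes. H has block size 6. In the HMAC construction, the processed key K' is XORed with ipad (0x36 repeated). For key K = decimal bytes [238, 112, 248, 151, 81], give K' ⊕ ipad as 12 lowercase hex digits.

d846cea16736

Key decimal bytes [238, 112, 248, 151, 81] = ee 70 f8 97 51 is 5 bytes ≤ B = 6; zero-pad to 6 bytes: K' = ee 70 f8 97 51 00.
XOR each byte with 0x36: ee⊕36=d8, 70⊕36=46, f8⊕36=ce, 97⊕36=a1, 51⊕36=67, 00⊕36=36.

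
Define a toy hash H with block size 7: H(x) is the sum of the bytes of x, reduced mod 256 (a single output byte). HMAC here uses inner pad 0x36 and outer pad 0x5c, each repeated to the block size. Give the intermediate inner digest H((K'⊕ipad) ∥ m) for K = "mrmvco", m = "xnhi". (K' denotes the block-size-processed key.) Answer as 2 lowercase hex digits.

Key "mrmvco" = 6d 72 6d 76 63 6f is 6 bytes ≤ B = 7; zero-pad to 7 bytes: K' = 6d 72 6d 76 63 6f 00.
K' ⊕ ipad = 5b 44 5b 40 55 59 36.
Inner input = 5b 44 5b 40 55 59 36 ∥ 78 6e 68 69.
Inner hash: sum = 91+68+91+64+85+89+54+120+110+104+105 = 981; mod 256 = 213 → d5.

d5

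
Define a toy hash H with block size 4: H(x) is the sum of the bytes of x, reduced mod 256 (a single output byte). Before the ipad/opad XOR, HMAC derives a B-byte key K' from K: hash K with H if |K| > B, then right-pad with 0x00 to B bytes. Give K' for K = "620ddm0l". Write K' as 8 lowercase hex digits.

|K| = 8 > B = 4, so first hash the key.
H(K): sum = 54+50+48+100+100+109+48+108 = 617; mod 256 = 105 → 69.
Zero-pad H(K) = 69 to 4 bytes: K' = 69 00 00 00.

69000000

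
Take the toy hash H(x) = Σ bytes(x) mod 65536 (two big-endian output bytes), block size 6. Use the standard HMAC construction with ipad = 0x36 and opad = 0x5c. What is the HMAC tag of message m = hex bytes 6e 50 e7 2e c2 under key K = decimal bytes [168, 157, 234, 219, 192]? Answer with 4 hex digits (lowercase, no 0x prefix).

Key decimal bytes [168, 157, 234, 219, 192] = a8 9d ea db c0 is 5 bytes ≤ B = 6; zero-pad to 6 bytes: K' = a8 9d ea db c0 00.
K' ⊕ ipad = 9e ab dc ed f6 36.  K' ⊕ opad = f4 c1 b6 87 9c 5c.
Inner input = (K'⊕ipad) ∥ m = 9e ab dc ed f6 36 ∥ 6e 50 e7 2e c2.
Inner hash: sum = 158+171+220+237+246+54+110+80+231+46+194 = 1747 → 06 d3.
Outer input = (K'⊕opad) ∥ inner = f4 c1 b6 87 9c 5c ∥ 06 d3.
Outer hash (tag): sum = 244+193+182+135+156+92+6+211 = 1219 → 04 c3.

04c3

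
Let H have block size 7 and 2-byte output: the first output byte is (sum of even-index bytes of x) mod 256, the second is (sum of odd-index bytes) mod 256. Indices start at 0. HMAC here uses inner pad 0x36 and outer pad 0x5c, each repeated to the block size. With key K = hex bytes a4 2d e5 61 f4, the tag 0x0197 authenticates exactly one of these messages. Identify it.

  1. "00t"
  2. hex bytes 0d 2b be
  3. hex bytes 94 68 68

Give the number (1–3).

Key hex bytes a4 2d e5 61 f4 is 5 bytes ≤ B = 7; zero-pad to 7 bytes: K' = a4 2d e5 61 f4 00 00.
K' ⊕ ipad = 92 1b d3 57 c2 36 36; K' ⊕ opad = f8 71 b9 3d a8 5c 5c.
m1: inner = H(92 1b d3 57 c2 36 36 30 30 74) = 8d 4c; tag = H(f8 71 b9 3d a8 5c 5c 8d 4c) = 0197 ← matches
m2: inner = H(92 1b d3 57 c2 36 36 0d 2b be) = 88 73; tag = H(f8 71 b9 3d a8 5c 5c 88 73) = 2892
m3: inner = H(92 1b d3 57 c2 36 36 94 68 68) = c5 a4; tag = H(f8 71 b9 3d a8 5c 5c c5 a4) = 59cf

1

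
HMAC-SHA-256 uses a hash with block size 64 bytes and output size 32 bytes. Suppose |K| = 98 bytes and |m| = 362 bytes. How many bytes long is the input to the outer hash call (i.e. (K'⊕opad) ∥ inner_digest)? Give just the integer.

96

Key is 98 > 64 bytes, so it is hashed to 32 bytes then zero-padded to 64: |K'| = 64.
Outer input = (K'⊕opad) ∥ H(inner) → 64 + 32 = 96 bytes.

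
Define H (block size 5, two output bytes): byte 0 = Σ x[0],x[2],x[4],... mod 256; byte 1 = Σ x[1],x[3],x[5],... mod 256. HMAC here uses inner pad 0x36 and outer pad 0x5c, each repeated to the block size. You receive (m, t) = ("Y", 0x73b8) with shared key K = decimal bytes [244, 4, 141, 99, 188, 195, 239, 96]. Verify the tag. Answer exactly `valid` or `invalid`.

Key decimal bytes [244, 4, 141, 99, 188, 195, 239, 96] = f4 04 8d 63 bc c3 ef 60 is 8 bytes > B = 5, so hash it first: H(key) = 2c 8a, then zero-pad to 5 bytes: K' = 2c 8a 00 00 00.
K' ⊕ ipad = 1a bc 36 36 36; K' ⊕ opad = 70 d6 5c 5c 5c.
Inner hash: even-index sum = 134 mod 256 = 134; odd-index sum = 331 mod 256 = 75 → 86 4b.
Outer hash (recomputed tag): even-index sum = 371 mod 256 = 115; odd-index sum = 440 mod 256 = 184 → 73 b8.
Recomputed tag = 73b8; claimed = 73b8 → match.

valid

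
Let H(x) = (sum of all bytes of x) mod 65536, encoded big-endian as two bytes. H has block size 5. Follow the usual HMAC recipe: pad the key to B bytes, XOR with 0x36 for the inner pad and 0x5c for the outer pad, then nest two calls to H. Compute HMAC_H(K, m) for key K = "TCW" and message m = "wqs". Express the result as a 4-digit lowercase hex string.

Key "TCW" = 54 43 57 is 3 bytes ≤ B = 5; zero-pad to 5 bytes: K' = 54 43 57 00 00.
K' ⊕ ipad = 62 75 61 36 36.  K' ⊕ opad = 08 1f 0b 5c 5c.
Inner input = (K'⊕ipad) ∥ m = 62 75 61 36 36 ∥ 77 71 73.
Inner hash: sum = 98+117+97+54+54+119+113+115 = 767 → 02 ff.
Outer input = (K'⊕opad) ∥ inner = 08 1f 0b 5c 5c ∥ 02 ff.
Outer hash (tag): sum = 8+31+11+92+92+2+255 = 491 → 01 eb.

01eb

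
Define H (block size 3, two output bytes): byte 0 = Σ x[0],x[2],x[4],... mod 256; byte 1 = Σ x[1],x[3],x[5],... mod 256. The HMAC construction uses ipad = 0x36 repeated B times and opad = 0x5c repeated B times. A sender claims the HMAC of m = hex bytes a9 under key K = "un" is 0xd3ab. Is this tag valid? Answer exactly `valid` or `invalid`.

Key "un" = 75 6e is 2 bytes ≤ B = 3; zero-pad to 3 bytes: K' = 75 6e 00.
K' ⊕ ipad = 43 58 36; K' ⊕ opad = 29 32 5c.
Inner hash: even-index sum = 121 mod 256 = 121; odd-index sum = 257 mod 256 = 1 → 79 01.
Outer hash (recomputed tag): even-index sum = 134 mod 256 = 134; odd-index sum = 171 mod 256 = 171 → 86 ab.
Recomputed tag = 86ab; claimed = d3ab → mismatch.

invalid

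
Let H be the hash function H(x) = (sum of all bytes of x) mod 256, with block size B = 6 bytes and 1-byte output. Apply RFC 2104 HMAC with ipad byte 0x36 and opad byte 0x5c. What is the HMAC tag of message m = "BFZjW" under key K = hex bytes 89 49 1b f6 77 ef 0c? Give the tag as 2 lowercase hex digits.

e9

Key hex bytes 89 49 1b f6 77 ef 0c is 7 bytes > B = 6, so hash it first: H(key) = 55, then zero-pad to 6 bytes: K' = 55 00 00 00 00 00.
K' ⊕ ipad = 63 36 36 36 36 36.  K' ⊕ opad = 09 5c 5c 5c 5c 5c.
Inner input = (K'⊕ipad) ∥ m = 63 36 36 36 36 36 ∥ 42 46 5a 6a 57.
Inner hash: sum = 99+54+54+54+54+54+66+70+90+106+87 = 788; mod 256 = 20 → 14.
Outer input = (K'⊕opad) ∥ inner = 09 5c 5c 5c 5c 5c ∥ 14.
Outer hash (tag): sum = 9+92+92+92+92+92+20 = 489; mod 256 = 233 → e9.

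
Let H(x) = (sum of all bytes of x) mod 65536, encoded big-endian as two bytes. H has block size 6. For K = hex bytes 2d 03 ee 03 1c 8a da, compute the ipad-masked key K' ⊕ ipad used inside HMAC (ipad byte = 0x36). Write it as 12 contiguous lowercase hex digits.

349736363636

Key hex bytes 2d 03 ee 03 1c 8a da is 7 bytes > B = 6, so hash it first: H(key) = 02 a1, then zero-pad to 6 bytes: K' = 02 a1 00 00 00 00.
XOR each byte with 0x36: 02⊕36=34, a1⊕36=97, 00⊕36=36, 00⊕36=36, 00⊕36=36, 00⊕36=36.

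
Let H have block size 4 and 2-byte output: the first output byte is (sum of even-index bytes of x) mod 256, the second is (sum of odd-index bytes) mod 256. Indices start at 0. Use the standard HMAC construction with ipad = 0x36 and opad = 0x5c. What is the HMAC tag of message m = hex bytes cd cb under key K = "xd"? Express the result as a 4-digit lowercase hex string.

d1e7

Key "xd" = 78 64 is 2 bytes ≤ B = 4; zero-pad to 4 bytes: K' = 78 64 00 00.
K' ⊕ ipad = 4e 52 36 36.  K' ⊕ opad = 24 38 5c 5c.
Inner input = (K'⊕ipad) ∥ m = 4e 52 36 36 ∥ cd cb.
Inner hash: even-index sum = 337 mod 256 = 81; odd-index sum = 339 mod 256 = 83 → 51 53.
Outer input = (K'⊕opad) ∥ inner = 24 38 5c 5c ∥ 51 53.
Outer hash (tag): even-index sum = 209 mod 256 = 209; odd-index sum = 231 mod 256 = 231 → d1 e7.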